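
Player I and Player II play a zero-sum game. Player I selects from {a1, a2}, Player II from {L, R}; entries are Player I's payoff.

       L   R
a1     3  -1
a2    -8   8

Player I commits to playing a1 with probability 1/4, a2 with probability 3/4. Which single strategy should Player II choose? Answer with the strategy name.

L

If Player II plays L, Player I's expected payoff is (1/4)·3 + (3/4)·(-8) = -21/4.
If Player II plays R, Player I's expected payoff is (1/4)·(-1) + (3/4)·8 = 23/4.
Player II minimizes Player I's payoff; the smallest is -21/4, so the best response is L.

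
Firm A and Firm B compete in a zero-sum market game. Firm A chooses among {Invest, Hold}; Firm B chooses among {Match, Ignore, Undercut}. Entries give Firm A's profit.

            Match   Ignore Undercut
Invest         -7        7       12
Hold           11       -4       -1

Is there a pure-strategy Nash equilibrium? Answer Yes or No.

No

Row minima: Invest → -7, Hold → -4; maximin = -4.
Column maxima: Match → 11, Ignore → 7, Undercut → 12; minimax = 7.
-4 ≠ 7, so no pure-strategy equilibrium exists.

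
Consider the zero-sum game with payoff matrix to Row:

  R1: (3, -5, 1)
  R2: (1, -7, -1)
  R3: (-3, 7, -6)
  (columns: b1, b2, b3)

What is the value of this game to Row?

-23/19

Row minima: R1 → -5, R2 → -7, R3 → -6; maximin = -5.
Column maxima: b1 → 3, b2 → 7, b3 → 1; minimax = 1.
-5 ≠ 1, so there is no saddle point; optimal play is mixed.
R2 is strictly dominated by R1, so Row never plays it.
b1 is strictly dominated by b3 (it gives Row strictly more in every row), so Column never plays it.
On the remaining 2×2 (R1, R3 vs b2, b3):
Let Row play R1 with probability p. Expected payoff against b2: (-5)p + 7(1−p) = −12p + 7; against b3: 1p + (-6)(1−p) = 7p − 6.
Setting these equal: −12p + 7 = 7p − 6 ⇒ −19p = -13 ⇒ p = 13/19, and the value is (-12)·(13/19) + 7 = -23/19.
For Column: with q = P(b2), equating R1's and R3's payoffs gives −6q + 1 = 13q − 6 ⇒ q = 7/19.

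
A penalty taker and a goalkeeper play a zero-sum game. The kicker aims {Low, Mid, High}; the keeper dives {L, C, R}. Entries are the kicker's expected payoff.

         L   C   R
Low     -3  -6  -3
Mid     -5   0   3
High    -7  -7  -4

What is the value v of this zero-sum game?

-15/4

Row minima: Low → -6, Mid → -5, High → -7; maximin = -5.
Column maxima: L → -3, C → 0, R → 3; minimax = -3.
-5 ≠ -3, so there is no saddle point; optimal play is mixed.
High is strictly dominated by Low, so the kicker never plays it.
R is strictly dominated by C (it gives the kicker strictly more in every row), so the keeper never plays it.
On the remaining 2×2 (Low, Mid vs L, C):
Let the kicker play Low with probability p. Expected payoff against L: (-3)p + (-5)(1−p) = 2p − 5; against C: (-6)p + 0(1−p) = −6p.
Setting these equal: 2p − 5 = −6p ⇒ 8p = 5 ⇒ p = 5/8, and the value is (2)·(5/8) − 5 = -15/4.
For the keeper: with q = P(L), equating Low's and Mid's payoffs gives 3q − 6 = −5q ⇒ q = 3/4.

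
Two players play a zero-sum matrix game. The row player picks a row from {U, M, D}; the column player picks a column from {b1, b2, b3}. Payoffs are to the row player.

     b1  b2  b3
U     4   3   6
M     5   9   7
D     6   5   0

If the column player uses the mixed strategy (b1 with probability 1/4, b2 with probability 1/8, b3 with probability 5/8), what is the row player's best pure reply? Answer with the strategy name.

Expected payoff of U: (1/4)·4 + (1/8)·3 + (5/8)·6 = 41/8.
Expected payoff of M: (1/4)·5 + (1/8)·9 + (5/8)·7 = 27/4.
Expected payoff of D: (1/4)·6 + (1/8)·5 + (5/8)·0 = 17/8.
The largest is 27/4, so the row player's best response is M.

M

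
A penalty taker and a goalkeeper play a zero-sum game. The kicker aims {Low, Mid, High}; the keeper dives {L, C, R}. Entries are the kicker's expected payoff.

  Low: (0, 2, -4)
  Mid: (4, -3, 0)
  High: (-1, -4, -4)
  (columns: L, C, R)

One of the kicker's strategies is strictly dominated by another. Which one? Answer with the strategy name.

High

Mid gives a strictly higher payoff than High against every column: 4 > -1, -3 > -4, 0 > -4.
So High is strictly dominated and the kicker never plays it.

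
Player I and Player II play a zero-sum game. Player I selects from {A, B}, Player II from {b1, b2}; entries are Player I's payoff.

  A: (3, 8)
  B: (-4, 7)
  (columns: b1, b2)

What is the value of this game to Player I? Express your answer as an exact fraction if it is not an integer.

3

Row minima: A → 3, B → -4; maximin = 3.
Column maxima: b1 → 3, b2 → 8; minimax = 3.
Since maximin = minimax = 3, there is a saddle point and the value is 3.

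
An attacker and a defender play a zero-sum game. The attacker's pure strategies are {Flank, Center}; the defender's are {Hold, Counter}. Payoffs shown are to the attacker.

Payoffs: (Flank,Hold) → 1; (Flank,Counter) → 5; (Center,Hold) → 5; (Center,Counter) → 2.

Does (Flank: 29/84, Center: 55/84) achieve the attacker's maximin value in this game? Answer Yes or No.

Against Hold this mix gives (29/84)·1 + (55/84)·5 = 76/21.
Against Counter this mix gives (29/84)·5 + (55/84)·2 = 85/28.
The defender will play Counter, holding the attacker to 85/28. Shifting weight toward the row that does better against Counter would raise this floor (the equalizing mix achieves 23/7 against both Counter and Hold), so the proposed strategy is not optimal.

No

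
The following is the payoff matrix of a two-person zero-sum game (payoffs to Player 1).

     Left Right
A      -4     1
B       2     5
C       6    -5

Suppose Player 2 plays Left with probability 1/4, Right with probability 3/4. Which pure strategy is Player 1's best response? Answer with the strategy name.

Expected payoff of A: (1/4)·(-4) + (3/4)·1 = -1/4.
Expected payoff of B: (1/4)·2 + (3/4)·5 = 17/4.
Expected payoff of C: (1/4)·6 + (3/4)·(-5) = -9/4.
The largest is 17/4, so Player 1's best response is B.

B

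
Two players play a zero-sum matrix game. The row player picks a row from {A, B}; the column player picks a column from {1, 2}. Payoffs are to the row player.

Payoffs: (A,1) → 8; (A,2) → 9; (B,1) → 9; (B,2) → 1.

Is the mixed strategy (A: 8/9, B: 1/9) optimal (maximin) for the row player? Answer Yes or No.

Yes

Against 1 this mix gives (8/9)·8 + (1/9)·9 = 73/9.
Against 2 this mix gives (8/9)·9 + (1/9)·1 = 73/9.
All of the column player's active replies (1, 2) yield 73/9, and no column does worse for the row player. The mix makes the column player indifferent and guarantees 73/9, so it is optimal.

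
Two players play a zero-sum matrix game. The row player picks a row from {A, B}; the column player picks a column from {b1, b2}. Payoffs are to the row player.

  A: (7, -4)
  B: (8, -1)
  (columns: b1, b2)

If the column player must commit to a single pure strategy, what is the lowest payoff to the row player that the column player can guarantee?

Column maxima: b1 → 8, b2 → -1.
The smallest of these is -1.

-1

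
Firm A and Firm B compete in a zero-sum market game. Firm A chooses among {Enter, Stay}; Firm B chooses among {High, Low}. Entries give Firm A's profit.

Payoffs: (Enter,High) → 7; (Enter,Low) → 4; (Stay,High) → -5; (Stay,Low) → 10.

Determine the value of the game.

5

Row minima: Enter → 4, Stay → -5; maximin = 4.
Column maxima: High → 7, Low → 10; minimax = 7.
4 ≠ 7, so there is no saddle point; optimal play is mixed.
Let Firm A play Enter with probability p. Expected payoff against High: 7p + (-5)(1−p) = 12p − 5; against Low: 4p + 10(1−p) = −6p + 10.
Setting these equal: 12p − 5 = −6p + 10 ⇒ 18p = 15 ⇒ p = 5/6, and the value is (12)·(5/6) − 5 = 5.
For Firm B: with q = P(High), equating Enter's and Stay's payoffs gives 3q + 4 = −15q + 10 ⇒ q = 1/3.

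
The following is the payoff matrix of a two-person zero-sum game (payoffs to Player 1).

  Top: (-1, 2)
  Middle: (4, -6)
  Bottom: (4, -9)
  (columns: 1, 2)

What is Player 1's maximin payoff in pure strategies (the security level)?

-1

Row minima: Top → -1, Middle → -6, Bottom → -9.
The best of these is -1.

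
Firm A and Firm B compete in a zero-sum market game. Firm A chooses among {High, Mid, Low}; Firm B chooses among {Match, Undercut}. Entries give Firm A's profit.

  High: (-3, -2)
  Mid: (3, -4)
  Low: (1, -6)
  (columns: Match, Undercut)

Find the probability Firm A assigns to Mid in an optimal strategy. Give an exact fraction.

1/8

Row minima: High → -3, Mid → -4, Low → -6; maximin = -3.
Column maxima: Match → 3, Undercut → -2; minimax = -2.
-3 ≠ -2, so there is no saddle point; optimal play is mixed.
Low is strictly dominated by Mid, so Firm A never plays it.
On the remaining 2×2 (High, Mid vs Match, Undercut):
Let Firm A play High with probability p. Expected payoff against Match: (-3)p + 3(1−p) = −6p + 3; against Undercut: (-2)p + (-4)(1−p) = 2p − 4.
Setting these equal: −6p + 3 = 2p − 4 ⇒ −8p = -7 ⇒ p = 7/8, and the value is (-6)·(7/8) + 3 = -9/4.
For Firm B: with q = P(Match), equating High's and Mid's payoffs gives −q − 2 = 7q − 4 ⇒ q = 1/4.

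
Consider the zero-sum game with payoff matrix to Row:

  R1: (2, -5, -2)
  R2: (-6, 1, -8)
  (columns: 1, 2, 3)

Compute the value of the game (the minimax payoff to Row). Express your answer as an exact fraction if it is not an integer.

-7/2

Row minima: R1 → -5, R2 → -8; maximin = -5.
Column maxima: 1 → 2, 2 → 1, 3 → -2; minimax = -2.
-5 ≠ -2, so there is no saddle point; optimal play is mixed.
1 is strictly dominated by 3 (it gives Row strictly more in every row), so Column never plays it.
On the remaining 2×2 (R1, R2 vs 2, 3):
Let Row play R1 with probability p. Expected payoff against 2: (-5)p + 1(1−p) = −6p + 1; against 3: (-2)p + (-8)(1−p) = 6p − 8.
Setting these equal: −6p + 1 = 6p − 8 ⇒ −12p = -9 ⇒ p = 3/4, and the value is (-6)·(3/4) + 1 = -7/2.
For Column: with q = P(2), equating R1's and R2's payoffs gives −3q − 2 = 9q − 8 ⇒ q = 1/2.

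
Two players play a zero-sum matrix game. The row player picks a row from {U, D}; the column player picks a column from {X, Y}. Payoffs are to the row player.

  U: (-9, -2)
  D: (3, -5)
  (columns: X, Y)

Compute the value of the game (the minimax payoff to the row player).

Row minima: U → -9, D → -5; maximin = -5.
Column maxima: X → 3, Y → -2; minimax = -2.
-5 ≠ -2, so there is no saddle point; optimal play is mixed.
Let the row player play U with probability p. Expected payoff against X: (-9)p + 3(1−p) = −12p + 3; against Y: (-2)p + (-5)(1−p) = 3p − 5.
Setting these equal: −12p + 3 = 3p − 5 ⇒ −15p = -8 ⇒ p = 8/15, and the value is (-12)·(8/15) + 3 = -17/5.
For the column player: with q = P(X), equating U's and D's payoffs gives −7q − 2 = 8q − 5 ⇒ q = 1/5.

-17/5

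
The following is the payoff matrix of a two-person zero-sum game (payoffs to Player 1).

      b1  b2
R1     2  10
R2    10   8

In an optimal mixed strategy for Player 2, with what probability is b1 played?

1/5

Row minima: R1 → 2, R2 → 8; maximin = 8.
Column maxima: b1 → 10, b2 → 10; minimax = 10.
8 ≠ 10, so there is no saddle point; optimal play is mixed.
Let Player 1 play R1 with probability p. Expected payoff against b1: 2p + 10(1−p) = −8p + 10; against b2: 10p + 8(1−p) = 2p + 8.
Setting these equal: −8p + 10 = 2p + 8 ⇒ −10p = -2 ⇒ p = 1/5, and the value is (-8)·(1/5) + 10 = 42/5.
For Player 2: with q = P(b1), equating R1's and R2's payoffs gives −8q + 10 = 2q + 8 ⇒ q = 1/5.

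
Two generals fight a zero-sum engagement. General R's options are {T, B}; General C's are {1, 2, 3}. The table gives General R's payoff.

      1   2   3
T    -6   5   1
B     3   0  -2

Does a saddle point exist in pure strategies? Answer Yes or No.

Row minima: T → -6, B → -2; maximin = -2.
Column maxima: 1 → 3, 2 → 5, 3 → 1; minimax = 1.
-2 ≠ 1, so no pure-strategy equilibrium exists.

No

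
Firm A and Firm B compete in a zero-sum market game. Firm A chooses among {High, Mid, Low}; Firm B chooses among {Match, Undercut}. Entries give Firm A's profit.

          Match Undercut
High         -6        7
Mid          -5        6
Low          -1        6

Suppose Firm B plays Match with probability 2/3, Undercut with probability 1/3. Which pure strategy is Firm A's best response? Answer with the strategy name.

Low

Expected payoff of High: (2/3)·(-6) + (1/3)·7 = -5/3.
Expected payoff of Mid: (2/3)·(-5) + (1/3)·6 = -4/3.
Expected payoff of Low: (2/3)·(-1) + (1/3)·6 = 4/3.
The largest is 4/3, so Firm A's best response is Low.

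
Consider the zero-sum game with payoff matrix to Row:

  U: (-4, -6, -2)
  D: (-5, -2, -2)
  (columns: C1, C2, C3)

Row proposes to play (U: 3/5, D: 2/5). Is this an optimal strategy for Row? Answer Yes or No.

Against C1 this mix gives (3/5)·(-4) + (2/5)·(-5) = -22/5.
Against C2 this mix gives (3/5)·(-6) + (2/5)·(-2) = -22/5.
Against C3 this mix gives (3/5)·(-2) + (2/5)·(-2) = -2.
All of Column's active replies (C1, C2) yield -22/5, and no column does worse for Row. The mix makes Column indifferent and guarantees -22/5, so it is optimal.

Yes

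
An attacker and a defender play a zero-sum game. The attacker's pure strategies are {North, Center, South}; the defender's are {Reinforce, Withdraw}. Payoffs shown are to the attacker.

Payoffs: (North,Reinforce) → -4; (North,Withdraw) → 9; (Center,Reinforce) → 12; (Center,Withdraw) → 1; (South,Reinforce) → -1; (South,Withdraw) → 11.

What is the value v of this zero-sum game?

133/23

Row minima: North → -4, Center → 1, South → -1; maximin = 1.
Column maxima: Reinforce → 12, Withdraw → 11; minimax = 11.
1 ≠ 11, so there is no saddle point; optimal play is mixed.
North is strictly dominated by South, so the attacker never plays it.
On the remaining 2×2 (Center, South vs Reinforce, Withdraw):
Let the attacker play Center with probability p. Expected payoff against Reinforce: 12p + (-1)(1−p) = 13p − 1; against Withdraw: 1p + 11(1−p) = −10p + 11.
Setting these equal: 13p − 1 = −10p + 11 ⇒ 23p = 12 ⇒ p = 12/23, and the value is (13)·(12/23) − 1 = 133/23.
For the defender: with q = P(Reinforce), equating Center's and South's payoffs gives 11q + 1 = −12q + 11 ⇒ q = 10/23.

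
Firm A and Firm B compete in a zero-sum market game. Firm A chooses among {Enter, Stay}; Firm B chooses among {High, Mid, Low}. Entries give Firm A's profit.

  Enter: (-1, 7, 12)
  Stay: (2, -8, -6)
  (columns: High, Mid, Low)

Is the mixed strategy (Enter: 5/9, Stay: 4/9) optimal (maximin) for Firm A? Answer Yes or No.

Against High this mix gives (5/9)·(-1) + (4/9)·2 = 1/3.
Against Mid this mix gives (5/9)·7 + (4/9)·(-8) = 1/3.
Against Low this mix gives (5/9)·12 + (4/9)·(-6) = 4.
All of Firm B's active replies (High, Mid) yield 1/3, and no column does worse for Firm A. The mix makes Firm B indifferent and guarantees 1/3, so it is optimal.

Yes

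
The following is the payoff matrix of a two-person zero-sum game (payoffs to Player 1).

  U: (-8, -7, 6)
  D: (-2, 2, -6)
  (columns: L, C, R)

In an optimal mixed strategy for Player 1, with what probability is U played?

Row minima: U → -8, D → -6; maximin = -6.
Column maxima: L → -2, C → 2, R → 6; minimax = -2.
-6 ≠ -2, so there is no saddle point; optimal play is mixed.
C is strictly dominated by L (it gives Player 1 strictly more in every row), so Player 2 never plays it.
On the remaining 2×2 (U, D vs L, R):
Let Player 1 play U with probability p. Expected payoff against L: (-8)p + (-2)(1−p) = −6p − 2; against R: 6p + (-6)(1−p) = 12p − 6.
Setting these equal: −6p − 2 = 12p − 6 ⇒ −18p = -4 ⇒ p = 2/9, and the value is (-6)·(2/9) − 2 = -10/3.
For Player 2: with q = P(L), equating U's and D's payoffs gives −14q + 6 = 4q − 6 ⇒ q = 2/3.

2/9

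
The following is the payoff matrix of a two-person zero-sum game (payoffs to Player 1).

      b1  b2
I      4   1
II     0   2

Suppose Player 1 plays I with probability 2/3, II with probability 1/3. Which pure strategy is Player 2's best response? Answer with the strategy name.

If Player 2 plays b1, Player 1's expected payoff is (2/3)·4 + (1/3)·0 = 8/3.
If Player 2 plays b2, Player 1's expected payoff is (2/3)·1 + (1/3)·2 = 4/3.
Player 2 minimizes Player 1's payoff; the smallest is 4/3, so the best response is b2.

b2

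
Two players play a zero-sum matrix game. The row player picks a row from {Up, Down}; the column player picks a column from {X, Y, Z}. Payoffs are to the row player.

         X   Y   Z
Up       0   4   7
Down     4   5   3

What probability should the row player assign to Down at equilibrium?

Row minima: Up → 0, Down → 3; maximin = 3.
Column maxima: X → 4, Y → 5, Z → 7; minimax = 4.
3 ≠ 4, so there is no saddle point; optimal play is mixed.
Y is strictly dominated by X (it gives the row player strictly more in every row), so the column player never plays it.
On the remaining 2×2 (Up, Down vs X, Z):
Let the row player play Up with probability p. Expected payoff against X: 0p + 4(1−p) = −4p + 4; against Z: 7p + 3(1−p) = 4p + 3.
Setting these equal: −4p + 4 = 4p + 3 ⇒ −8p = -1 ⇒ p = 1/8, and the value is (-4)·(1/8) + 4 = 7/2.
For the column player: with q = P(X), equating Up's and Down's payoffs gives −7q + 7 = q + 3 ⇒ q = 1/2.

7/8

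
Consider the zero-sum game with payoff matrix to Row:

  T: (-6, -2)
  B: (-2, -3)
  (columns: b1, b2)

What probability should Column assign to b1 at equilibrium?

Row minima: T → -6, B → -3; maximin = -3.
Column maxima: b1 → -2, b2 → -2; minimax = -2.
-3 ≠ -2, so there is no saddle point; optimal play is mixed.
Let Row play T with probability p. Expected payoff against b1: (-6)p + (-2)(1−p) = −4p − 2; against b2: (-2)p + (-3)(1−p) = p − 3.
Setting these equal: −4p − 2 = p − 3 ⇒ −5p = -1 ⇒ p = 1/5, and the value is (-4)·(1/5) − 2 = -14/5.
For Column: with q = P(b1), equating T's and B's payoffs gives −4q − 2 = q − 3 ⇒ q = 1/5.

1/5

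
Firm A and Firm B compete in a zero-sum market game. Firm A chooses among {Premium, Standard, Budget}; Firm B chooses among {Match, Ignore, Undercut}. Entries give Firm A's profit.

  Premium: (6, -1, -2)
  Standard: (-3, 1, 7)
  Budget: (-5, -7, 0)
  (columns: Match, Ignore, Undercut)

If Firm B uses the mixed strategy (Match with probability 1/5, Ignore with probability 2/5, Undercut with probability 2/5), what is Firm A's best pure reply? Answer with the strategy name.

Standard

Expected payoff of Premium: (1/5)·6 + (2/5)·(-1) + (2/5)·(-2) = 0.
Expected payoff of Standard: (1/5)·(-3) + (2/5)·1 + (2/5)·7 = 13/5.
Expected payoff of Budget: (1/5)·(-5) + (2/5)·(-7) + (2/5)·0 = -19/5.
The largest is 13/5, so Firm A's best response is Standard.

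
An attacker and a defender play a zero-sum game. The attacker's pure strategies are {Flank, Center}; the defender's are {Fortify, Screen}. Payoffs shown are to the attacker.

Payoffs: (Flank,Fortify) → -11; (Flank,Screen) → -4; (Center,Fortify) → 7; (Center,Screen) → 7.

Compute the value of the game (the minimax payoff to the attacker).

7

Row minima: Flank → -11, Center → 7; maximin = 7.
Column maxima: Fortify → 7, Screen → 7; minimax = 7.
Since maximin = minimax = 7, there is a saddle point and the value is 7.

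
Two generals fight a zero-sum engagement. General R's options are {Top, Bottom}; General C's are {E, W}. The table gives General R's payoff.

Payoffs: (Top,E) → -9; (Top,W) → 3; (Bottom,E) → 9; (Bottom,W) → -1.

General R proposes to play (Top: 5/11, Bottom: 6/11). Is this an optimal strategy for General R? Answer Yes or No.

Against E this mix gives (5/11)·(-9) + (6/11)·9 = 9/11.
Against W this mix gives (5/11)·3 + (6/11)·(-1) = 9/11.
All of General C's active replies (E, W) yield 9/11, and no column does worse for General R. The mix makes General C indifferent and guarantees 9/11, so it is optimal.

Yes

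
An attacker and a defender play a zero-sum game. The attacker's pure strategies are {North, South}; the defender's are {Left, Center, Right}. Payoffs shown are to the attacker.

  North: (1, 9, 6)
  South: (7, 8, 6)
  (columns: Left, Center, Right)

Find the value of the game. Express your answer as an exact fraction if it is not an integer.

6

Row minima: North → 1, South → 6; maximin = 6.
Column maxima: Left → 7, Center → 9, Right → 6; minimax = 6.
Since maximin = minimax = 6, there is a saddle point and the value is 6.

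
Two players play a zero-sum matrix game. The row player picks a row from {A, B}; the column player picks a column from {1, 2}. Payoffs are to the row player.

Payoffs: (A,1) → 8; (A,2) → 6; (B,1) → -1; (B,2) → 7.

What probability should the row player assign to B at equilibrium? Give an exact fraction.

Row minima: A → 6, B → -1; maximin = 6.
Column maxima: 1 → 8, 2 → 7; minimax = 7.
6 ≠ 7, so there is no saddle point; optimal play is mixed.
Let the row player play A with probability p. Expected payoff against 1: 8p + (-1)(1−p) = 9p − 1; against 2: 6p + 7(1−p) = −p + 7.
Setting these equal: 9p − 1 = −p + 7 ⇒ 10p = 8 ⇒ p = 4/5, and the value is (9)·(4/5) − 1 = 31/5.
For the column player: with q = P(1), equating A's and B's payoffs gives 2q + 6 = −8q + 7 ⇒ q = 1/10.

1/5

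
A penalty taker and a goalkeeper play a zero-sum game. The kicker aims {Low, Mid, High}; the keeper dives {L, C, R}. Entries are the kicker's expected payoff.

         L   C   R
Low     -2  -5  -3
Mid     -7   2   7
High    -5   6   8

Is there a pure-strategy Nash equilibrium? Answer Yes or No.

No

Row minima: Low → -5, Mid → -7, High → -5; maximin = -5.
Column maxima: L → -2, C → 6, R → 8; minimax = -2.
-5 ≠ -2, so no pure-strategy equilibrium exists.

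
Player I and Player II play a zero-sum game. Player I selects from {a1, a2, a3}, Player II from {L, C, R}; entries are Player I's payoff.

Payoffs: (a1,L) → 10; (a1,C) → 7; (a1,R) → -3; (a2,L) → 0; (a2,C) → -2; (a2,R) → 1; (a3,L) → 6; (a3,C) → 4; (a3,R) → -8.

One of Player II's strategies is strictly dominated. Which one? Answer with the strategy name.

C holds Player I's payoff strictly below L in every row: 7 < 10, -2 < 0, 4 < 6.
So L is strictly dominated for Player II.

L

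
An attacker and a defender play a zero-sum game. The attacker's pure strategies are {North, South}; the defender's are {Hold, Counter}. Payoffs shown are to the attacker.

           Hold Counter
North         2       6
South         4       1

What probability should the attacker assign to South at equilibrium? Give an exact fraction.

4/7

Row minima: North → 2, South → 1; maximin = 2.
Column maxima: Hold → 4, Counter → 6; minimax = 4.
2 ≠ 4, so there is no saddle point; optimal play is mixed.
Let the attacker play North with probability p. Expected payoff against Hold: 2p + 4(1−p) = −2p + 4; against Counter: 6p + 1(1−p) = 5p + 1.
Setting these equal: −2p + 4 = 5p + 1 ⇒ −7p = -3 ⇒ p = 3/7, and the value is (-2)·(3/7) + 4 = 22/7.
For the defender: with q = P(Hold), equating North's and South's payoffs gives −4q + 6 = 3q + 1 ⇒ q = 5/7.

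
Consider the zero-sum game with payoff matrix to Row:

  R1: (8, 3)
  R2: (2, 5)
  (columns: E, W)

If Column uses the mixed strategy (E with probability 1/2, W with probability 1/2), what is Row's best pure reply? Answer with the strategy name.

Expected payoff of R1: (1/2)·8 + (1/2)·3 = 11/2.
Expected payoff of R2: (1/2)·2 + (1/2)·5 = 7/2.
The largest is 11/2, so Row's best response is R1.

R1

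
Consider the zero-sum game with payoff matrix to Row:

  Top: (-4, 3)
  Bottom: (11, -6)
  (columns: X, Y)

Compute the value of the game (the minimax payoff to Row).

Row minima: Top → -4, Bottom → -6; maximin = -4.
Column maxima: X → 11, Y → 3; minimax = 3.
-4 ≠ 3, so there is no saddle point; optimal play is mixed.
Let Row play Top with probability p. Expected payoff against X: (-4)p + 11(1−p) = −15p + 11; against Y: 3p + (-6)(1−p) = 9p − 6.
Setting these equal: −15p + 11 = 9p − 6 ⇒ −24p = -17 ⇒ p = 17/24, and the value is (-15)·(17/24) + 11 = 3/8.
For Column: with q = P(X), equating Top's and Bottom's payoffs gives −7q + 3 = 17q − 6 ⇒ q = 3/8.

3/8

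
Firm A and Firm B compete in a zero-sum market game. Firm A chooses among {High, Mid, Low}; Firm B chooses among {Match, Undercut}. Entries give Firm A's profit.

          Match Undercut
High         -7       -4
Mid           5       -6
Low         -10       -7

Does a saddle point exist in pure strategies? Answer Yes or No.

Row minima: High → -7, Mid → -6, Low → -10; maximin = -6.
Column maxima: Match → 5, Undercut → -4; minimax = -4.
-6 ≠ -4, so no pure-strategy equilibrium exists.

No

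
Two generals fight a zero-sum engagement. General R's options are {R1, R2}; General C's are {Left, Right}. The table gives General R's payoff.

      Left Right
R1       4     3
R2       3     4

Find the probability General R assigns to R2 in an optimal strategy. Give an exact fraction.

Row minima: R1 → 3, R2 → 3; maximin = 3.
Column maxima: Left → 4, Right → 4; minimax = 4.
3 ≠ 4, so there is no saddle point; optimal play is mixed.
Let General R play R1 with probability p. Expected payoff against Left: 4p + 3(1−p) = p + 3; against Right: 3p + 4(1−p) = −p + 4.
Setting these equal: p + 3 = −p + 4 ⇒ 2p = 1 ⇒ p = 1/2, and the value is (1)·(1/2) + 3 = 7/2.
For General C: with q = P(Left), equating R1's and R2's payoffs gives q + 3 = −q + 4 ⇒ q = 1/2.

1/2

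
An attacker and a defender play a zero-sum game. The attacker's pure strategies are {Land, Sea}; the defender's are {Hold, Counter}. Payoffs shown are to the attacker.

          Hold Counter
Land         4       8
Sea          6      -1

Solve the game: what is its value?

Row minima: Land → 4, Sea → -1; maximin = 4.
Column maxima: Hold → 6, Counter → 8; minimax = 6.
4 ≠ 6, so there is no saddle point; optimal play is mixed.
Let the attacker play Land with probability p. Expected payoff against Hold: 4p + 6(1−p) = −2p + 6; against Counter: 8p + (-1)(1−p) = 9p − 1.
Setting these equal: −2p + 6 = 9p − 1 ⇒ −11p = -7 ⇒ p = 7/11, and the value is (-2)·(7/11) + 6 = 52/11.
For the defender: with q = P(Hold), equating Land's and Sea's payoffs gives −4q + 8 = 7q − 1 ⇒ q = 9/11.

52/11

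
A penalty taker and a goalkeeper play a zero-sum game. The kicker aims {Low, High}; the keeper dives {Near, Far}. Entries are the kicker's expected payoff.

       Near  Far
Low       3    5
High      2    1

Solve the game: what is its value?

3

Row minima: Low → 3, High → 1; maximin = 3.
Column maxima: Near → 3, Far → 5; minimax = 3.
Since maximin = minimax = 3, there is a saddle point and the value is 3.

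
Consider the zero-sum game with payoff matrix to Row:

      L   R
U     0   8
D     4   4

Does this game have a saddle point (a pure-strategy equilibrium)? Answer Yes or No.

Row minima: U → 0, D → 4; maximin = 4.
Column maxima: L → 4, R → 8; minimax = 4.
maximin = minimax = 4, so a saddle point exists.

Yes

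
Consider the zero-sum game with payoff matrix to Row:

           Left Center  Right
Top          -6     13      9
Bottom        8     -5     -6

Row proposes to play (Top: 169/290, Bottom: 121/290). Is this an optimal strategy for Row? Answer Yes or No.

No

Against Left this mix gives (169/290)·(-6) + (121/290)·8 = -23/145.
Against Center this mix gives (169/290)·13 + (121/290)·(-5) = 796/145.
Against Right this mix gives (169/290)·9 + (121/290)·(-6) = 159/58.
Column will play Left, holding Row to -23/145. Shifting weight toward the row that does better against Left would raise this floor (the equalizing mix achieves 36/29 against both Left and Right), so the proposed strategy is not optimal.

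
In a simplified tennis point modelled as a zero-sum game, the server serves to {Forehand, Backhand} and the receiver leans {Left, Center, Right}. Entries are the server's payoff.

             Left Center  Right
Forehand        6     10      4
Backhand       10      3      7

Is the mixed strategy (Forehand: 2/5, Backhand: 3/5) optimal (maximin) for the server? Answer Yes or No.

Against Left this mix gives (2/5)·6 + (3/5)·10 = 42/5.
Against Center this mix gives (2/5)·10 + (3/5)·3 = 29/5.
Against Right this mix gives (2/5)·4 + (3/5)·7 = 29/5.
All of the receiver's active replies (Center, Right) yield 29/5, and no column does worse for the server. The mix makes the receiver indifferent and guarantees 29/5, so it is optimal.

Yes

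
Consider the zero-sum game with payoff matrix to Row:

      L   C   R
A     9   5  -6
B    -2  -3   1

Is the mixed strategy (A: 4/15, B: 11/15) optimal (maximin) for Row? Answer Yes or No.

Yes

Against L this mix gives (4/15)·9 + (11/15)·(-2) = 14/15.
Against C this mix gives (4/15)·5 + (11/15)·(-3) = -13/15.
Against R this mix gives (4/15)·(-6) + (11/15)·1 = -13/15.
All of Column's active replies (C, R) yield -13/15, and no column does worse for Row. The mix makes Column indifferent and guarantees -13/15, so it is optimal.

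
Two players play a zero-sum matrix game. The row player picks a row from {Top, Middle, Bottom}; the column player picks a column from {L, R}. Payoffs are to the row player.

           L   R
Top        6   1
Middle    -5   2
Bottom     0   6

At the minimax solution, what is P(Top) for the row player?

6/11

Row minima: Top → 1, Middle → -5, Bottom → 0; maximin = 1.
Column maxima: L → 6, R → 6; minimax = 6.
1 ≠ 6, so there is no saddle point; optimal play is mixed.
Middle is strictly dominated by Bottom, so the row player never plays it.
On the remaining 2×2 (Top, Bottom vs L, R):
Let the row player play Top with probability p. Expected payoff against L: 6p + 0(1−p) = 6p; against R: 1p + 6(1−p) = −5p + 6.
Setting these equal: 6p = −5p + 6 ⇒ 11p = 6 ⇒ p = 6/11, and the value is (6)·(6/11) = 36/11.
For the column player: with q = P(L), equating Top's and Bottom's payoffs gives 5q + 1 = −6q + 6 ⇒ q = 5/11.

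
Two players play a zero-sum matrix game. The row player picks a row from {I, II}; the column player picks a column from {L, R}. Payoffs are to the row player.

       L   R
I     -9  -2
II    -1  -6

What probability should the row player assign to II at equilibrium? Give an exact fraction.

Row minima: I → -9, II → -6; maximin = -6.
Column maxima: L → -1, R → -2; minimax = -2.
-6 ≠ -2, so there is no saddle point; optimal play is mixed.
Let the row player play I with probability p. Expected payoff against L: (-9)p + (-1)(1−p) = −8p − 1; against R: (-2)p + (-6)(1−p) = 4p − 6.
Setting these equal: −8p − 1 = 4p − 6 ⇒ −12p = -5 ⇒ p = 5/12, and the value is (-8)·(5/12) − 1 = -13/3.
For the column player: with q = P(L), equating I's and II's payoffs gives −7q − 2 = 5q − 6 ⇒ q = 1/3.

7/12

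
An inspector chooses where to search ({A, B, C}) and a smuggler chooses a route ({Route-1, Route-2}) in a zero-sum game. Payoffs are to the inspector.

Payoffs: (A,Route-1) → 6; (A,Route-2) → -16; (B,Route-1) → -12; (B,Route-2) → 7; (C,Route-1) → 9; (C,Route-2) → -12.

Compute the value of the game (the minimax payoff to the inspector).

Row minima: A → -16, B → -12, C → -12; maximin = -12.
Column maxima: Route-1 → 9, Route-2 → 7; minimax = 7.
-12 ≠ 7, so there is no saddle point; optimal play is mixed.
A is strictly dominated by C, so the inspector never plays it.
On the remaining 2×2 (B, C vs Route-1, Route-2):
Let the inspector play B with probability p. Expected payoff against Route-1: (-12)p + 9(1−p) = −21p + 9; against Route-2: 7p + (-12)(1−p) = 19p − 12.
Setting these equal: −21p + 9 = 19p − 12 ⇒ −40p = -21 ⇒ p = 21/40, and the value is (-21)·(21/40) + 9 = -81/40.
For the smuggler: with q = P(Route-1), equating B's and C's payoffs gives −19q + 7 = 21q − 12 ⇒ q = 19/40.

-81/40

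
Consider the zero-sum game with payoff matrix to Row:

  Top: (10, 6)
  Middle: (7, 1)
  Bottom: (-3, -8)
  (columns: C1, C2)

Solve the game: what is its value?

6

Row minima: Top → 6, Middle → 1, Bottom → -8; maximin = 6.
Column maxima: C1 → 10, C2 → 6; minimax = 6.
Since maximin = minimax = 6, there is a saddle point and the value is 6.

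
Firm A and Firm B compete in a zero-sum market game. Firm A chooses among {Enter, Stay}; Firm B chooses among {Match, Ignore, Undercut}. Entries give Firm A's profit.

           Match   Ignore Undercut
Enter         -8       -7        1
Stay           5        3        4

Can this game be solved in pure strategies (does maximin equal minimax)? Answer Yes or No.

Yes

Row minima: Enter → -8, Stay → 3; maximin = 3.
Column maxima: Match → 5, Ignore → 3, Undercut → 4; minimax = 3.
maximin = minimax = 3, so a saddle point exists.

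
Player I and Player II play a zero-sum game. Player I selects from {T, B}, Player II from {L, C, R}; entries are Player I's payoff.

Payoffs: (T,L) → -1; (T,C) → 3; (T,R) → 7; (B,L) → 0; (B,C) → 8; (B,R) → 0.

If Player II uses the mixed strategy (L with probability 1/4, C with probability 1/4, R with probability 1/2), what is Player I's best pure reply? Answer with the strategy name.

Expected payoff of T: (1/4)·(-1) + (1/4)·3 + (1/2)·7 = 4.
Expected payoff of B: (1/4)·0 + (1/4)·8 + (1/2)·0 = 2.
The largest is 4, so Player I's best response is T.

T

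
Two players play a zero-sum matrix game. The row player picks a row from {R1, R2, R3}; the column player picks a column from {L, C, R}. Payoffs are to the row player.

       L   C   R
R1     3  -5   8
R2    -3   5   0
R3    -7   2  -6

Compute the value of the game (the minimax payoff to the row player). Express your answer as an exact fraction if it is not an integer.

0

Row minima: R1 → -5, R2 → -3, R3 → -7; maximin = -3.
Column maxima: L → 3, C → 5, R → 8; minimax = 3.
-3 ≠ 3, so there is no saddle point; optimal play is mixed.
R3 is strictly dominated by R2, so the row player never plays it.
R is strictly dominated by L (it gives the row player strictly more in every row), so the column player never plays it.
On the remaining 2×2 (R1, R2 vs L, C):
Let the row player play R1 with probability p. Expected payoff against L: 3p + (-3)(1−p) = 6p − 3; against C: (-5)p + 5(1−p) = −10p + 5.
Setting these equal: 6p − 3 = −10p + 5 ⇒ 16p = 8 ⇒ p = 1/2, and the value is (6)·(1/2) − 3 = 0.
For the column player: with q = P(L), equating R1's and R2's payoffs gives 8q − 5 = −8q + 5 ⇒ q = 5/8.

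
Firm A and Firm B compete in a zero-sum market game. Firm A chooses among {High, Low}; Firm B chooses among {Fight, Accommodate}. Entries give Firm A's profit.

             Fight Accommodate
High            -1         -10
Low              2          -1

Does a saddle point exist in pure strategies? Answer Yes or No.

Yes

Row minima: High → -10, Low → -1; maximin = -1.
Column maxima: Fight → 2, Accommodate → -1; minimax = -1.
maximin = minimax = -1, so a saddle point exists.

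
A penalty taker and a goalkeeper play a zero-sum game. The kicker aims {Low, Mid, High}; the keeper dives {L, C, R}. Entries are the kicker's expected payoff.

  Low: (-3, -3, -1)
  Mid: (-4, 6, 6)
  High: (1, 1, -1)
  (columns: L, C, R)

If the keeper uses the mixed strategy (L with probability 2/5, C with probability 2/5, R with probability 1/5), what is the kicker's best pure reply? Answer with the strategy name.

Mid

Expected payoff of Low: (2/5)·(-3) + (2/5)·(-3) + (1/5)·(-1) = -13/5.
Expected payoff of Mid: (2/5)·(-4) + (2/5)·6 + (1/5)·6 = 2.
Expected payoff of High: (2/5)·1 + (2/5)·1 + (1/5)·(-1) = 3/5.
The largest is 2, so the kicker's best response is Mid.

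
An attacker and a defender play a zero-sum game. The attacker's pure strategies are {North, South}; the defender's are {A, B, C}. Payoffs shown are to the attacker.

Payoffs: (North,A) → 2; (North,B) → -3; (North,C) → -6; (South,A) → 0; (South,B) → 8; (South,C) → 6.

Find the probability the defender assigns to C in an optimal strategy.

Row minima: North → -6, South → 0; maximin = 0.
Column maxima: A → 2, B → 8, C → 6; minimax = 2.
0 ≠ 2, so there is no saddle point; optimal play is mixed.
B is strictly dominated by C (it gives the attacker strictly more in every row), so the defender never plays it.
On the remaining 2×2 (North, South vs A, C):
Let the attacker play North with probability p. Expected payoff against A: 2p + 0(1−p) = 2p; against C: (-6)p + 6(1−p) = −12p + 6.
Setting these equal: 2p = −12p + 6 ⇒ 14p = 6 ⇒ p = 3/7, and the value is (2)·(3/7) = 6/7.
For the defender: with q = P(A), equating North's and South's payoffs gives 8q − 6 = −6q + 6 ⇒ q = 6/7.

1/7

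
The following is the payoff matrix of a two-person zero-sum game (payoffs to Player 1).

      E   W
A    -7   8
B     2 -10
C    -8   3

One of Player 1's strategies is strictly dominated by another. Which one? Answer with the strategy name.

C

A gives a strictly higher payoff than C against every column: -7 > -8, 8 > 3.
So C is strictly dominated and Player 1 never plays it.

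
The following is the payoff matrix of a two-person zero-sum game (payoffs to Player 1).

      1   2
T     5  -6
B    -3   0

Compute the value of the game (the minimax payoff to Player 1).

-9/7

Row minima: T → -6, B → -3; maximin = -3.
Column maxima: 1 → 5, 2 → 0; minimax = 0.
-3 ≠ 0, so there is no saddle point; optimal play is mixed.
Let Player 1 play T with probability p. Expected payoff against 1: 5p + (-3)(1−p) = 8p − 3; against 2: (-6)p + 0(1−p) = −6p.
Setting these equal: 8p − 3 = −6p ⇒ 14p = 3 ⇒ p = 3/14, and the value is (8)·(3/14) − 3 = -9/7.
For Player 2: with q = P(1), equating T's and B's payoffs gives 11q − 6 = −3q ⇒ q = 3/7.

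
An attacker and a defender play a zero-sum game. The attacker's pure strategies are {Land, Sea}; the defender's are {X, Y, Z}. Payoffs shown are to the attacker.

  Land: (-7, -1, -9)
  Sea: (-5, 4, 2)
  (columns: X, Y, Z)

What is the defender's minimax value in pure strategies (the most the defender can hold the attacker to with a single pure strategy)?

Column maxima: X → -5, Y → 4, Z → 2.
The smallest of these is -5.

-5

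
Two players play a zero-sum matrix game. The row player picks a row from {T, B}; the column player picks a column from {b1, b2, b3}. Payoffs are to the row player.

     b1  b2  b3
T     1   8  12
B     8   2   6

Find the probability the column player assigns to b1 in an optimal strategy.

6/13

Row minima: T → 1, B → 2; maximin = 2.
Column maxima: b1 → 8, b2 → 8, b3 → 12; minimax = 8.
2 ≠ 8, so there is no saddle point; optimal play is mixed.
b3 is strictly dominated by b2 (it gives the row player strictly more in every row), so the column player never plays it.
On the remaining 2×2 (T, B vs b1, b2):
Let the row player play T with probability p. Expected payoff against b1: 1p + 8(1−p) = −7p + 8; against b2: 8p + 2(1−p) = 6p + 2.
Setting these equal: −7p + 8 = 6p + 2 ⇒ −13p = -6 ⇒ p = 6/13, and the value is (-7)·(6/13) + 8 = 62/13.
For the column player: with q = P(b1), equating T's and B's payoffs gives −7q + 8 = 6q + 2 ⇒ q = 6/13.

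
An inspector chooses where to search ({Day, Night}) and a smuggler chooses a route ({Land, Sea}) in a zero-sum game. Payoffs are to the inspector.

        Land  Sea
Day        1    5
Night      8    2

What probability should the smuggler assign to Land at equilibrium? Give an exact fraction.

Row minima: Day → 1, Night → 2; maximin = 2.
Column maxima: Land → 8, Sea → 5; minimax = 5.
2 ≠ 5, so there is no saddle point; optimal play is mixed.
Let the inspector play Day with probability p. Expected payoff against Land: 1p + 8(1−p) = −7p + 8; against Sea: 5p + 2(1−p) = 3p + 2.
Setting these equal: −7p + 8 = 3p + 2 ⇒ −10p = -6 ⇒ p = 3/5, and the value is (-7)·(3/5) + 8 = 19/5.
For the smuggler: with q = P(Land), equating Day's and Night's payoffs gives −4q + 5 = 6q + 2 ⇒ q = 3/10.

3/10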